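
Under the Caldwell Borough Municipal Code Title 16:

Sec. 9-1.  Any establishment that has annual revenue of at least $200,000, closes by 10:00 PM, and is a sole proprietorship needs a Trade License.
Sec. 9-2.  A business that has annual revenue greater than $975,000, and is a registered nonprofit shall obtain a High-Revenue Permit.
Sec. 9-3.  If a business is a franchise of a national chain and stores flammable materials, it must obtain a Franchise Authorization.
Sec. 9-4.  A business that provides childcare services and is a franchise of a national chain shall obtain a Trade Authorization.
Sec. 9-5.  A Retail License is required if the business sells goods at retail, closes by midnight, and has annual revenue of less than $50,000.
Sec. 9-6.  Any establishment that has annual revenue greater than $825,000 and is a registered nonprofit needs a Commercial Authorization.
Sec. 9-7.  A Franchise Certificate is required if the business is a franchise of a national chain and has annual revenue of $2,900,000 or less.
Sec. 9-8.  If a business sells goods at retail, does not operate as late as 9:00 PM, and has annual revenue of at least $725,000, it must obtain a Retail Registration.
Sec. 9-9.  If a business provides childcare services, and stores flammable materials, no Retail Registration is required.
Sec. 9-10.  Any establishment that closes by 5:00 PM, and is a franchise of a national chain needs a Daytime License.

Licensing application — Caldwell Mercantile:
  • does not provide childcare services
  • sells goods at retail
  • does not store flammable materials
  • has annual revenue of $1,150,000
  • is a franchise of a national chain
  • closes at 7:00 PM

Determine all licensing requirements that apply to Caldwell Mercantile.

Sec. 9-1. revenue $1,150,000 ≥ $200,000; closes 7:00 PM, at/before 10:00 PM; is a franchise of a national chain (not: is a sole proprietorship) → Trade License not required.
Sec. 9-2. revenue $1,150,000 > $975,000; is a franchise of a national chain (not: is a registered nonprofit) → High-Revenue Permit not required.
Sec. 9-3. is a franchise of a national chain; does not store flammable materials → Franchise Authorization not required.
Sec. 9-4. does not provide childcare services; is a franchise of a national chain → Trade Authorization not required.
Sec. 9-5. sells goods at retail; closes 7:00 PM, at/before midnight; revenue $1,150,000 ≥ $50,000 → Retail License not required.
Sec. 9-6. revenue $1,150,000 > $825,000; is a franchise of a national chain (not: is a registered nonprofit) → Commercial Authorization not required.
Sec. 9-7. is a franchise of a national chain; revenue $1,150,000 ≤ $2,900,000 → Franchise Certificate required.
Sec. 9-8. sells goods at retail; closes 7:00 PM, at/before 9:00 PM; revenue $1,150,000 ≥ $725,000 → Retail Registration required.
Sec. 9-9. does not provide childcare services; does not store flammable materials → Retail Registration exemption does not apply.
Sec. 9-10. closes 7:00 PM, after 5:00 PM; is a franchise of a national chain → Daytime License not required.

Franchise Certificate, Retail Registration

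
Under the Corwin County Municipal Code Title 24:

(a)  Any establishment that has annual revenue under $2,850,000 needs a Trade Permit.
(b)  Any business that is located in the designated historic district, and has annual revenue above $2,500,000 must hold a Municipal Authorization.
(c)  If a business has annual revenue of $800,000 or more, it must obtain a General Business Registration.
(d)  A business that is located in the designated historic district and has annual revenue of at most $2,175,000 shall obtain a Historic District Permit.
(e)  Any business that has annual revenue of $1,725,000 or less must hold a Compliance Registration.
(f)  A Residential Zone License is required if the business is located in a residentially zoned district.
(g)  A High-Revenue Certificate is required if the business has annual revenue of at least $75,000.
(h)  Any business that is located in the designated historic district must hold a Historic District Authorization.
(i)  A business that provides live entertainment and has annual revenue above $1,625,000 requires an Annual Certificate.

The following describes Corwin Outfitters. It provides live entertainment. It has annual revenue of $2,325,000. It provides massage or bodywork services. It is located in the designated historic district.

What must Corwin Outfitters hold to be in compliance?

Annual Certificate, General Business Registration, High-Revenue Certificate, Historic District Authorization, Trade Permit

(a) revenue $2,325,000 < $2,850,000 → Trade Permit required.
(b) is located in the designated historic district; revenue $2,325,000 ≤ $2,500,000 → Municipal Authorization not required.
(c) revenue $2,325,000 ≥ $800,000 → General Business Registration required.
(d) is located in the designated historic district; revenue $2,325,000 > $2,175,000 → Historic District Permit not required.
(e) revenue $2,325,000 > $1,725,000 → Compliance Registration not required.
(f) is located in the designated historic district (not: is located in a residentially zoned district) → Residential Zone License not required.
(g) revenue $2,325,000 ≥ $75,000 → High-Revenue Certificate required.
(h) is located in the designated historic district → Historic District Authorization required.
(i) provides live entertainment; revenue $2,325,000 > $1,625,000 → Annual Certificate required.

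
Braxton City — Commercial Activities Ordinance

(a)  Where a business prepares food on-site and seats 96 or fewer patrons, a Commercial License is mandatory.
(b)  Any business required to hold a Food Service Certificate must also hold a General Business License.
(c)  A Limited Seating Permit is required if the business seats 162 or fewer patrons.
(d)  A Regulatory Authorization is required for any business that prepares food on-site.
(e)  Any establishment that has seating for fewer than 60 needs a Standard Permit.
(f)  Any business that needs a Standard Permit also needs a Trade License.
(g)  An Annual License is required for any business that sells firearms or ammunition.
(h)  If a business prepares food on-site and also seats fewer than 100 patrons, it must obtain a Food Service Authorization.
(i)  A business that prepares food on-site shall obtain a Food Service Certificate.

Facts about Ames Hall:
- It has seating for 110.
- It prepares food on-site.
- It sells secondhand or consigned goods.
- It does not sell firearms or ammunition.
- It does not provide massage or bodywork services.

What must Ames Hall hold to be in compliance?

Food Service Certificate, General Business License, Limited Seating Permit, Regulatory Authorization

(a) prepares food on-site; seating 110 > 96 → Commercial License not required.
(b) Food Service Certificate is required → General Business License also required.
(c) seating 110 ≤ 162 → Limited Seating Permit required.
(d) prepares food on-site → Regulatory Authorization required.
(e) seating 110 ≥ 60 → Standard Permit not required.
(f) Standard Permit is not required → no effect.
(g) does not sell firearms or ammunition → Annual License not required.
(h) prepares food on-site; seating 110 ≥ 100 → Food Service Authorization not required.
(i) prepares food on-site → Food Service Certificate required.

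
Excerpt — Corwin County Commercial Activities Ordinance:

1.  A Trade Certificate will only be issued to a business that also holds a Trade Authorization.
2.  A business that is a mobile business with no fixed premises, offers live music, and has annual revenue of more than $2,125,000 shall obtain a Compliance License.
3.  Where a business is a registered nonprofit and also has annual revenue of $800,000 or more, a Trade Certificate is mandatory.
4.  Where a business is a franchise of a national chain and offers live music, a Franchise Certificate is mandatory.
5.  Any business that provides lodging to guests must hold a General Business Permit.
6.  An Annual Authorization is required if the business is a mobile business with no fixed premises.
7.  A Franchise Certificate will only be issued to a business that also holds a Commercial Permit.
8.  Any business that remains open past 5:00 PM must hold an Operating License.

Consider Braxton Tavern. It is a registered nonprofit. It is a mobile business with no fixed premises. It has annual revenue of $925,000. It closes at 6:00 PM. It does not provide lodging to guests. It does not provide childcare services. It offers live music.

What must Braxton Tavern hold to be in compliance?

1. Trade Certificate is required → Trade Authorization also required.
2. is a mobile business with no fixed premises; offers live music; revenue $925,000 ≤ $2,125,000 → Compliance License not required.
3. is a registered nonprofit; revenue $925,000 ≥ $800,000 → Trade Certificate required.
4. is a registered nonprofit (not: is a franchise of a national chain); offers live music → Franchise Certificate not required.
5. does not provide lodging to guests → General Business Permit not required.
6. is a mobile business with no fixed premises → Annual Authorization required.
7. Franchise Certificate is not required → no effect.
8. closes 6:00 PM, after 5:00 PM → Operating License required.

Annual Authorization, Operating License, Trade Authorization, Trade Certificate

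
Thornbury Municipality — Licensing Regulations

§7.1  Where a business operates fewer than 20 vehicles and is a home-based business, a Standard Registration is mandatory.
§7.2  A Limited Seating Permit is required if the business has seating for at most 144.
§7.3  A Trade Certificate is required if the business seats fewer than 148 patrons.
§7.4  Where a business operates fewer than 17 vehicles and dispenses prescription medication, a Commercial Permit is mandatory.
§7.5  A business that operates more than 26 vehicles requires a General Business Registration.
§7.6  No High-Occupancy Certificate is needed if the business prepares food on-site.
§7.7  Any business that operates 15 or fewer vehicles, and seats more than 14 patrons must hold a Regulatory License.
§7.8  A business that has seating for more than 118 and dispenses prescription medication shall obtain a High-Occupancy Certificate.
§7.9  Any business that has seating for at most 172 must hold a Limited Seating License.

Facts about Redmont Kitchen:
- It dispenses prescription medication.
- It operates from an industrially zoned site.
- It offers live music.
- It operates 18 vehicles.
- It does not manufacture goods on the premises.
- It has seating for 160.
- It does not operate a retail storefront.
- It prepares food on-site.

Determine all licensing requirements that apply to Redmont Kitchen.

Limited Seating License

§7.1 vehicles 18 < 20; operates from an industrially zoned site (not: is a home-based business) → Standard Registration not required.
§7.2 seating 160 > 144 → Limited Seating Permit not required.
§7.3 seating 160 ≥ 148 → Trade Certificate not required.
§7.4 vehicles 18 ≥ 17; dispenses prescription medication → Commercial Permit not required.
§7.5 vehicles 18 ≤ 26 → General Business Registration not required.
§7.6 prepares food on-site → exempt from High-Occupancy Certificate.
§7.7 vehicles 18 > 15; seating 160 > 14 → Regulatory License not required.
§7.8 seating 160 > 118; dispenses prescription medication → High-Occupancy Certificate required.
§7.9 seating 160 ≤ 172 → Limited Seating License required.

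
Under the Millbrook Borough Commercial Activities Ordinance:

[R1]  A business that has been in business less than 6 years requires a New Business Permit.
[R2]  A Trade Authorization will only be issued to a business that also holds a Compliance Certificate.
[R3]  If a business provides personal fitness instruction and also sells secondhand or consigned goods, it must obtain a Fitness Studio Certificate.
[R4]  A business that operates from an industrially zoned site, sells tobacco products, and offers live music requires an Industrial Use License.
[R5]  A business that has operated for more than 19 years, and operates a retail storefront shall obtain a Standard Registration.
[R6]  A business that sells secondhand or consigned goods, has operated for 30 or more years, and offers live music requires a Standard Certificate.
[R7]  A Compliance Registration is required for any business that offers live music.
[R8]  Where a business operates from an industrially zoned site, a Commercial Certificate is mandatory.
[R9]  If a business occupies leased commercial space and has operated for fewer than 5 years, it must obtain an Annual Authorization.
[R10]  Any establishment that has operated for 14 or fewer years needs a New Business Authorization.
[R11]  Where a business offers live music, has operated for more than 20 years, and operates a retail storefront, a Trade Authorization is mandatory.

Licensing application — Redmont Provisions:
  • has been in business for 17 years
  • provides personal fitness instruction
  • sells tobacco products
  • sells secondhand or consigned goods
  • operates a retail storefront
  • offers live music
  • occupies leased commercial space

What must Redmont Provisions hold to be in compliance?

[R1] years in business 17 ≥ 6 → New Business Permit not required.
[R2] Trade Authorization is not required → no effect.
[R3] provides personal fitness instruction; sells secondhand or consigned goods → Fitness Studio Certificate required.
[R4] occupies leased commercial space (not: operates from an industrially zoned site); sells tobacco products; offers live music → Industrial Use License not required.
[R5] years in business 17 ≤ 19; operates a retail storefront → Standard Registration not required.
[R6] sells secondhand or consigned goods; years in business 17 < 30; offers live music → Standard Certificate not required.
[R7] offers live music → Compliance Registration required.
[R8] occupies leased commercial space (not: operates from an industrially zoned site) → Commercial Certificate not required.
[R9] occupies leased commercial space; years in business 17 ≥ 5 → Annual Authorization not required.
[R10] years in business 17 > 14 → New Business Authorization not required.
[R11] offers live music; years in business 17 ≤ 20; operates a retail storefront → Trade Authorization not required.

Compliance Registration, Fitness Studio Certificate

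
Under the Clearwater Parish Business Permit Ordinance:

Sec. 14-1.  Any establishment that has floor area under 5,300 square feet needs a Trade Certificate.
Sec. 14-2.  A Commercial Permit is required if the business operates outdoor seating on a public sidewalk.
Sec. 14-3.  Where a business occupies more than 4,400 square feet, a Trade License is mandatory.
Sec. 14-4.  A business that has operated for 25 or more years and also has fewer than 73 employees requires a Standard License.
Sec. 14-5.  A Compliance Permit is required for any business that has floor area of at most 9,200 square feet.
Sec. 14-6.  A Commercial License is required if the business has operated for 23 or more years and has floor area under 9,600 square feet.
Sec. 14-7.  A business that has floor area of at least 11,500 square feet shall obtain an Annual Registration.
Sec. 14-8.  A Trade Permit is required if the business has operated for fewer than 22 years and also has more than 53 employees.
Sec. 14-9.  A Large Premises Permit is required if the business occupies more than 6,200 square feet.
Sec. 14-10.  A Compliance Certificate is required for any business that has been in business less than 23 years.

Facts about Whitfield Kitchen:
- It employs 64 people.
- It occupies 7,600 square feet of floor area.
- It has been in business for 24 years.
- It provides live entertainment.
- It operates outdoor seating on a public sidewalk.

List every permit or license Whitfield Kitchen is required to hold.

Sec. 14-1. floor area 7,600 square feet ≥ 5,300 square feet → Trade Certificate not required.
Sec. 14-2. operates outdoor seating on a public sidewalk → Commercial Permit required.
Sec. 14-3. floor area 7,600 square feet > 4,400 square feet → Trade License required.
Sec. 14-4. years in business 24 < 25; employees 64 < 73 → Standard License not required.
Sec. 14-5. floor area 7,600 square feet ≤ 9,200 square feet → Compliance Permit required.
Sec. 14-6. years in business 24 ≥ 23; floor area 7,600 square feet < 9,600 square feet → Commercial License required.
Sec. 14-7. floor area 7,600 square feet < 11,500 square feet → Annual Registration not required.
Sec. 14-8. years in business 24 ≥ 22; employees 64 > 53 → Trade Permit not required.
Sec. 14-9. floor area 7,600 square feet > 6,200 square feet → Large Premises Permit required.
Sec. 14-10. years in business 24 ≥ 23 → Compliance Certificate not required.

Commercial License, Commercial Permit, Compliance Permit, Large Premises Permit, Trade License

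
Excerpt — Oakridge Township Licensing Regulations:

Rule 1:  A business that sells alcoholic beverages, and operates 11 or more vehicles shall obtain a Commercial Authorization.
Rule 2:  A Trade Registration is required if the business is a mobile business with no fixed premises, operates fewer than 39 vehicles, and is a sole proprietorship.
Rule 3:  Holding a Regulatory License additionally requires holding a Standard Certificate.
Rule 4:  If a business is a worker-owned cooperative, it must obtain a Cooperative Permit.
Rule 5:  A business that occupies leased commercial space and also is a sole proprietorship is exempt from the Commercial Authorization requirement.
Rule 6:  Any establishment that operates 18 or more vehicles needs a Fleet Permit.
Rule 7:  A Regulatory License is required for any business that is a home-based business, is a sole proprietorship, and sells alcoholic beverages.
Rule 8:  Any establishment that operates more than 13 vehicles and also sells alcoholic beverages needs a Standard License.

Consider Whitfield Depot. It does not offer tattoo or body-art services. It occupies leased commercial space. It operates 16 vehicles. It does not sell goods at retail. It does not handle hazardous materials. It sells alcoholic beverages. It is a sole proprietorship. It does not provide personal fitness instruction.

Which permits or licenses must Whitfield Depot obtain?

Standard License

Rule 1: sells alcoholic beverages; vehicles 16 ≥ 11 → Commercial Authorization required.
Rule 2: occupies leased commercial space (not: is a mobile business with no fixed premises); vehicles 16 < 39; is a sole proprietorship → Trade Registration not required.
Rule 3: Regulatory License is not required → no effect.
Rule 4: is a sole proprietorship (not: is a worker-owned cooperative) → Cooperative Permit not required.
Rule 5: occupies leased commercial space; is a sole proprietorship → exempt from Commercial Authorization.
Rule 6: vehicles 16 < 18 → Fleet Permit not required.
Rule 7: occupies leased commercial space (not: is a home-based business); is a sole proprietorship; sells alcoholic beverages → Regulatory License not required.
Rule 8: vehicles 16 > 13; sells alcoholic beverages → Standard License required.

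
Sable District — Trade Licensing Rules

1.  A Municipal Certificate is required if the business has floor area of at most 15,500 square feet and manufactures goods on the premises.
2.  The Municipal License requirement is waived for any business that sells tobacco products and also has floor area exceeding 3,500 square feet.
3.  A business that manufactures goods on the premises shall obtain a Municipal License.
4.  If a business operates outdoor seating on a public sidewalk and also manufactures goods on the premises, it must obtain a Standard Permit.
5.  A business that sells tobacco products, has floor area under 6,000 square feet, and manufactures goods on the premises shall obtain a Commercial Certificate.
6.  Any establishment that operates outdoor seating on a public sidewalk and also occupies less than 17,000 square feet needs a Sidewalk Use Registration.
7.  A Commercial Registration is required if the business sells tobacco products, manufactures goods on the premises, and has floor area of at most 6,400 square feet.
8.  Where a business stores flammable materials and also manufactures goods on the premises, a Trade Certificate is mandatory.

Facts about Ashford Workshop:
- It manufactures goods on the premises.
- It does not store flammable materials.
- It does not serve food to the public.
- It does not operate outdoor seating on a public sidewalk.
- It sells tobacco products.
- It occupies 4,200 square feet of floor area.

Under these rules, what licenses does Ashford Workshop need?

Commercial Certificate, Commercial Registration, Municipal Certificate

1. floor area 4,200 square feet ≤ 15,500 square feet; manufactures goods on the premises → Municipal Certificate required.
2. sells tobacco products; floor area 4,200 square feet > 3,500 square feet → exempt from Municipal License.
3. manufactures goods on the premises → Municipal License required.
4. does not operate outdoor seating on a public sidewalk; manufactures goods on the premises → Standard Permit not required.
5. sells tobacco products; floor area 4,200 square feet < 6,000 square feet; manufactures goods on the premises → Commercial Certificate required.
6. does not operate outdoor seating on a public sidewalk; floor area 4,200 square feet < 17,000 square feet → Sidewalk Use Registration not required.
7. sells tobacco products; manufactures goods on the premises; floor area 4,200 square feet ≤ 6,400 square feet → Commercial Registration required.
8. does not store flammable materials; manufactures goods on the premises → Trade Certificate not required.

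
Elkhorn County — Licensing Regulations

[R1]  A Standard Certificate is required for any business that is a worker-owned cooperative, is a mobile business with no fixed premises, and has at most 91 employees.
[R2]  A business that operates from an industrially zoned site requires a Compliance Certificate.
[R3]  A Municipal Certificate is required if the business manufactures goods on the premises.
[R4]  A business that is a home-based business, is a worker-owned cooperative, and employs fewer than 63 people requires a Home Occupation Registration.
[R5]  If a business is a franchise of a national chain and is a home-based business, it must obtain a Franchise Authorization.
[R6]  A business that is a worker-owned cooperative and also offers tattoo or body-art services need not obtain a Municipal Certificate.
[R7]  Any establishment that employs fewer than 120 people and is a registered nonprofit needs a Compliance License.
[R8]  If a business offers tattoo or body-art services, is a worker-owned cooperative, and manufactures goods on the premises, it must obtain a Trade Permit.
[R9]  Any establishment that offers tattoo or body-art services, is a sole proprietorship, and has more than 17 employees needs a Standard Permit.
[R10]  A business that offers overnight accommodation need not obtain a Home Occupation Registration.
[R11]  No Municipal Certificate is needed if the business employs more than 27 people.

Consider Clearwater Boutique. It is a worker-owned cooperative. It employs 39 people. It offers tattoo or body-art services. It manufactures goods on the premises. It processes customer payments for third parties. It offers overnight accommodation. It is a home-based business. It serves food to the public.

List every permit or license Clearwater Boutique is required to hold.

[R1] is a worker-owned cooperative; is a home-based business (not: is a mobile business with no fixed premises); employees 39 ≤ 91 → Standard Certificate not required.
[R2] is a home-based business (not: operates from an industrially zoned site) → Compliance Certificate not required.
[R3] manufactures goods on the premises → Municipal Certificate required.
[R4] is a home-based business; is a worker-owned cooperative; employees 39 < 63 → Home Occupation Registration required.
[R5] is a worker-owned cooperative (not: is a franchise of a national chain); is a home-based business → Franchise Authorization not required.
[R6] is a worker-owned cooperative; offers tattoo or body-art services → exempt from Municipal Certificate.
[R7] employees 39 < 120; is a worker-owned cooperative (not: is a registered nonprofit) → Compliance License not required.
[R8] offers tattoo or body-art services; is a worker-owned cooperative; manufactures goods on the premises → Trade Permit required.
[R9] offers tattoo or body-art services; is a worker-owned cooperative (not: is a sole proprietorship); employees 39 > 17 → Standard Permit not required.
[R10] offers overnight accommodation → exempt from Home Occupation Registration.
[R11] employees 39 > 27 → exempt from Municipal Certificate.

Trade Permit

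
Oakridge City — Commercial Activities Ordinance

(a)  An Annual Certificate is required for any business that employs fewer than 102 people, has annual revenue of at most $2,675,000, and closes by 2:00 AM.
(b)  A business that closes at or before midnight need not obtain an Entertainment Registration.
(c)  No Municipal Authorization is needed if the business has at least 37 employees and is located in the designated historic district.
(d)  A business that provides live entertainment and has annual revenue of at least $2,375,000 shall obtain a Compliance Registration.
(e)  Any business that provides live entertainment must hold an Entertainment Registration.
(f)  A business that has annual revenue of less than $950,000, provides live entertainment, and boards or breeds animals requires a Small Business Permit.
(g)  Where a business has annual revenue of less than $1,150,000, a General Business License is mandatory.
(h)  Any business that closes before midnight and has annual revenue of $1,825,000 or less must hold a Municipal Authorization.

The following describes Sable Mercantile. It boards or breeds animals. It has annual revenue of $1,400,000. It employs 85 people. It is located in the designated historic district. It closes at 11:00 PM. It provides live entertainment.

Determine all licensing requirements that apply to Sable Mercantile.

(a) employees 85 < 102; revenue $1,400,000 ≤ $2,675,000; closes 11:00 PM, at/before 2:00 AM → Annual Certificate required.
(b) closes 11:00 PM, at/before midnight → exempt from Entertainment Registration.
(c) employees 85 ≥ 37; is located in the designated historic district → exempt from Municipal Authorization.
(d) provides live entertainment; revenue $1,400,000 < $2,375,000 → Compliance Registration not required.
(e) provides live entertainment → Entertainment Registration required.
(f) revenue $1,400,000 ≥ $950,000; provides live entertainment; boards or breeds animals → Small Business Permit not required.
(g) revenue $1,400,000 ≥ $1,150,000 → General Business License not required.
(h) closes 11:00 PM, at/before midnight; revenue $1,400,000 ≤ $1,825,000 → Municipal Authorization required.

Annual Certificate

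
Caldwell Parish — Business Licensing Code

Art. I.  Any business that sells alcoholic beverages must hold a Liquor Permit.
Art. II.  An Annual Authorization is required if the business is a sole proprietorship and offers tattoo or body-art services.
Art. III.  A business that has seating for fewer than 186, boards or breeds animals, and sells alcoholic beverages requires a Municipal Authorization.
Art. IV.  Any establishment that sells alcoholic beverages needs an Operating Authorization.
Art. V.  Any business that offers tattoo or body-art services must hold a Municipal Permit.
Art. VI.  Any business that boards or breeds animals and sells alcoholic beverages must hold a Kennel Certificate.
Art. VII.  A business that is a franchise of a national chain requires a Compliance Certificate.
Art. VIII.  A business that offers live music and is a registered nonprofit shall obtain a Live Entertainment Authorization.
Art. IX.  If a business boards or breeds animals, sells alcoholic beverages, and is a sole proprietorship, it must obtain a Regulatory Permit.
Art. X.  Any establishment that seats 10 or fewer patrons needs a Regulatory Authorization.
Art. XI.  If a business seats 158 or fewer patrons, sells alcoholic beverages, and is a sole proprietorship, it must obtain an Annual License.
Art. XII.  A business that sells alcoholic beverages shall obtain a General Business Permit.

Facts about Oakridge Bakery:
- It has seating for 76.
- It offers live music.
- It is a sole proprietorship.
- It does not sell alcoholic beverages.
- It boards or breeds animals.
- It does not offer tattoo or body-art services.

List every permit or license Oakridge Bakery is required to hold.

Art. I. does not sell alcoholic beverages → Liquor Permit not required.
Art. II. is a sole proprietorship; does not offer tattoo or body-art services → Annual Authorization not required.
Art. III. seating 76 < 186; boards or breeds animals; does not sell alcoholic beverages → Municipal Authorization not required.
Art. IV. does not sell alcoholic beverages → Operating Authorization not required.
Art. V. does not offer tattoo or body-art services → Municipal Permit not required.
Art. VI. boards or breeds animals; does not sell alcoholic beverages → Kennel Certificate not required.
Art. VII. is a sole proprietorship (not: is a franchise of a national chain) → Compliance Certificate not required.
Art. VIII. offers live music; is a sole proprietorship (not: is a registered nonprofit) → Live Entertainment Authorization not required.
Art. IX. boards or breeds animals; does not sell alcoholic beverages; is a sole proprietorship → Regulatory Permit not required.
Art. X. seating 76 > 10 → Regulatory Authorization not required.
Art. XI. seating 76 ≤ 158; does not sell alcoholic beverages; is a sole proprietorship → Annual License not required.
Art. XII. does not sell alcoholic beverages → General Business Permit not required.

None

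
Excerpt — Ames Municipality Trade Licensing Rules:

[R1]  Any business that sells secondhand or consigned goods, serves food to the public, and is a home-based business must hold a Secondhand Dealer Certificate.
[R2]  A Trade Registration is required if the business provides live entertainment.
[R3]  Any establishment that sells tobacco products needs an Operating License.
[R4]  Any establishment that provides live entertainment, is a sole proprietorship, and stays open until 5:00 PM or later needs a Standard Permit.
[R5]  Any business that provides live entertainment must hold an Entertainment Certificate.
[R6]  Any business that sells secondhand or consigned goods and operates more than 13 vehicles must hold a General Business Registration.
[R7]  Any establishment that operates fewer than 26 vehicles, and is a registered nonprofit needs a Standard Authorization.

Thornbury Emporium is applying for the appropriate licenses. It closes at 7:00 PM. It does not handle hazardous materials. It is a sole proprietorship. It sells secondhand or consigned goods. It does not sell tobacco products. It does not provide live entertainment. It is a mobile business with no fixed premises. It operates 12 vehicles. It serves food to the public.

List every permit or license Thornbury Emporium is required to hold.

None

[R1] sells secondhand or consigned goods; serves food to the public; is a mobile business with no fixed premises (not: is a home-based business) → Secondhand Dealer Certificate not required.
[R2] does not provide live entertainment → Trade Registration not required.
[R3] does not sell tobacco products → Operating License not required.
[R4] does not provide live entertainment; is a sole proprietorship; closes 7:00 PM, after 5:00 PM → Standard Permit not required.
[R5] does not provide live entertainment → Entertainment Certificate not required.
[R6] sells secondhand or consigned goods; vehicles 12 ≤ 13 → General Business Registration not required.
[R7] vehicles 12 < 26; is a sole proprietorship (not: is a registered nonprofit) → Standard Authorization not required.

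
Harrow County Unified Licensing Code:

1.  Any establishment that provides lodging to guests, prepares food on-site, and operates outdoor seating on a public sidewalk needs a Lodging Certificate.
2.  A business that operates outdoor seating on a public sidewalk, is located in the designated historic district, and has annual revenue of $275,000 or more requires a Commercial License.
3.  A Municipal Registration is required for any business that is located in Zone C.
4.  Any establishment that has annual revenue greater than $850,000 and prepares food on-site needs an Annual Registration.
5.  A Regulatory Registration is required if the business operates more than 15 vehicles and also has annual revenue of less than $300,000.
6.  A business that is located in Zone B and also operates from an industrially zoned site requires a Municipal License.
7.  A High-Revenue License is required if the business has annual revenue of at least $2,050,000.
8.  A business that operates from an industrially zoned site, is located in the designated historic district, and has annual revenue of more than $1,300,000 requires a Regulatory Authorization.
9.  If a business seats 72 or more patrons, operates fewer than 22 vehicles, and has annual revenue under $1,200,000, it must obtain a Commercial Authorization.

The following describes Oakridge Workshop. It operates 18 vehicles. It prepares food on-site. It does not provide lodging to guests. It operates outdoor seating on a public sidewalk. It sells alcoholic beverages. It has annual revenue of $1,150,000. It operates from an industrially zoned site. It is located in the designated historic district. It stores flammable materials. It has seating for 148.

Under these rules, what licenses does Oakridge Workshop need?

1. does not provide lodging to guests; prepares food on-site; operates outdoor seating on a public sidewalk → Lodging Certificate not required.
2. operates outdoor seating on a public sidewalk; is located in the designated historic district; revenue $1,150,000 ≥ $275,000 → Commercial License required.
3. is located in the designated historic district (not: is located in Zone C) → Municipal Registration not required.
4. revenue $1,150,000 > $850,000; prepares food on-site → Annual Registration required.
5. vehicles 18 > 15; revenue $1,150,000 ≥ $300,000 → Regulatory Registration not required.
6. is located in the designated historic district (not: is located in Zone B); operates from an industrially zoned site → Municipal License not required.
7. revenue $1,150,000 < $2,050,000 → High-Revenue License not required.
8. operates from an industrially zoned site; is located in the designated historic district; revenue $1,150,000 ≤ $1,300,000 → Regulatory Authorization not required.
9. seating 148 ≥ 72; vehicles 18 < 22; revenue $1,150,000 < $1,200,000 → Commercial Authorization required.

Annual Registration, Commercial Authorization, Commercial License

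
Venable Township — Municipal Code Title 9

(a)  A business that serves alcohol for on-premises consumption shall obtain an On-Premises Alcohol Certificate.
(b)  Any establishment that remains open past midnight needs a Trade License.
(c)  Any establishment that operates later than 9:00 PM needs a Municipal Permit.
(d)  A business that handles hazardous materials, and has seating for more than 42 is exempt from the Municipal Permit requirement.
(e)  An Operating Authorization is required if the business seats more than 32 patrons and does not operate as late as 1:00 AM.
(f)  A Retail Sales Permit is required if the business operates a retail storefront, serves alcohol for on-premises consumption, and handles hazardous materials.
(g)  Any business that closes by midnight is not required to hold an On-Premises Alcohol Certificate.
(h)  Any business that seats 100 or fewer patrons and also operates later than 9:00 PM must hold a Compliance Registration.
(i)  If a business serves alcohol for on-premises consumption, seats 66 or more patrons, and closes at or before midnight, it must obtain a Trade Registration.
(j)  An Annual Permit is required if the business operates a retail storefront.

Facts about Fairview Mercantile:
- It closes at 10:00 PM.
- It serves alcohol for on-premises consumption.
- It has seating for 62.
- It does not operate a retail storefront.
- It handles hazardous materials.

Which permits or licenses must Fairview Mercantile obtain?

Compliance Registration, Operating Authorization

(a) serves alcohol for on-premises consumption → On-Premises Alcohol Certificate required.
(b) closes 10:00 PM, at/before midnight → Trade License not required.
(c) closes 10:00 PM, after 9:00 PM → Municipal Permit required.
(d) handles hazardous materials; seating 62 > 42 → exempt from Municipal Permit.
(e) seating 62 > 32; closes 10:00 PM, at/before 1:00 AM → Operating Authorization required.
(f) does not operate a retail storefront; serves alcohol for on-premises consumption; handles hazardous materials → Retail Sales Permit not required.
(g) closes 10:00 PM, at/before midnight → exempt from On-Premises Alcohol Certificate.
(h) seating 62 ≤ 100; closes 10:00 PM, after 9:00 PM → Compliance Registration required.
(i) serves alcohol for on-premises consumption; seating 62 < 66; closes 10:00 PM, at/before midnight → Trade Registration not required.
(j) does not operate a retail storefront → Annual Permit not required.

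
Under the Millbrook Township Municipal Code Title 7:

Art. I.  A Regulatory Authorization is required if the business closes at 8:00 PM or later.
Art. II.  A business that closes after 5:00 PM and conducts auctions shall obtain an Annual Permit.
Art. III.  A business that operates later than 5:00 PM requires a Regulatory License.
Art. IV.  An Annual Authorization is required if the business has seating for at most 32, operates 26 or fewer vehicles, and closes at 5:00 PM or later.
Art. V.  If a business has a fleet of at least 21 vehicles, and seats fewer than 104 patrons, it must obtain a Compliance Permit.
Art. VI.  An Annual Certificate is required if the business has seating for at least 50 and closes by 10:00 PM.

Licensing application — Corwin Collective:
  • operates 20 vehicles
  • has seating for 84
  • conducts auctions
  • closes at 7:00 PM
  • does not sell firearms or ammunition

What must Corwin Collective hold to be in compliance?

Art. I. closes 7:00 PM, at/before 8:00 PM → Regulatory Authorization not required.
Art. II. closes 7:00 PM, after 5:00 PM; conducts auctions → Annual Permit required.
Art. III. closes 7:00 PM, after 5:00 PM → Regulatory License required.
Art. IV. seating 84 > 32; vehicles 20 ≤ 26; closes 7:00 PM, after 5:00 PM → Annual Authorization not required.
Art. V. vehicles 20 < 21; seating 84 < 104 → Compliance Permit not required.
Art. VI. seating 84 ≥ 50; closes 7:00 PM, at/before 10:00 PM → Annual Certificate required.

Annual Certificate, Annual Permit, Regulatory License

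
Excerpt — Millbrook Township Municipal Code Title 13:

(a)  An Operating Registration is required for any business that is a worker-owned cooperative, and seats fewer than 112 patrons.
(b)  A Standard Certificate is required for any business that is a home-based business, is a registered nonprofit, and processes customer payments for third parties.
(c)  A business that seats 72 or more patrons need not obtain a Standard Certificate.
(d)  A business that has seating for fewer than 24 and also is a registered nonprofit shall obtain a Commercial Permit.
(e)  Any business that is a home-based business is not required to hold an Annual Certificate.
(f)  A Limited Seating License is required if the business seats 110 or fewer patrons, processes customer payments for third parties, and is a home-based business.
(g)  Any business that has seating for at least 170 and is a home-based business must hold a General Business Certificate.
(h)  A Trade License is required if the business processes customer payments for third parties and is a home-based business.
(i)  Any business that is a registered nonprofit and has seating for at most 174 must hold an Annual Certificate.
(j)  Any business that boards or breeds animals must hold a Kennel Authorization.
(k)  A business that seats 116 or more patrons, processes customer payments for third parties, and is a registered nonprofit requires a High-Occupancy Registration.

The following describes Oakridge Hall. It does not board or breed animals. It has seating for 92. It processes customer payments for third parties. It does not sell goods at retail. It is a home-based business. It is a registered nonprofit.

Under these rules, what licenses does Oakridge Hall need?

Limited Seating License, Trade License

(a) is a registered nonprofit (not: is a worker-owned cooperative); seating 92 < 112 → Operating Registration not required.
(b) is a home-based business; is a registered nonprofit; processes customer payments for third parties → Standard Certificate required.
(c) seating 92 ≥ 72 → exempt from Standard Certificate.
(d) seating 92 ≥ 24; is a registered nonprofit → Commercial Permit not required.
(e) is a home-based business → exempt from Annual Certificate.
(f) seating 92 ≤ 110; processes customer payments for third parties; is a home-based business → Limited Seating License required.
(g) seating 92 < 170; is a home-based business → General Business Certificate not required.
(h) processes customer payments for third parties; is a home-based business → Trade License required.
(i) is a registered nonprofit; seating 92 ≤ 174 → Annual Certificate required.
(j) does not board or breed animals → Kennel Authorization not required.
(k) seating 92 < 116; processes customer payments for third parties; is a registered nonprofit → High-Occupancy Registration not required.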